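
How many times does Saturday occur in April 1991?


April 1991 has 30 days
Anchor: Jan 1, 1991. With p = 1991 - 1 = 1990: (p + p//4 - p//100 + p//400) mod 7 = (1990 + 497 - 19 + 4) mod 7 = 2472 mod 7 = 1 -> Tuesday (Mon=0 ... Sun=6)
Days before April (Jan-Mar): 90; April 1 index = (1 + 90) mod 7 = 0 -> Monday
First Saturday is April 6
Saturdays: 6, 13, 20, 27

4 Saturdays


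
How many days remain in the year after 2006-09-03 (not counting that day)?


Day of year: 246 of 365
Remaining = 365 - 246

119 days


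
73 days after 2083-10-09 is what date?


Start: 2083-10-09, add 73 days
October 2083 has 31 days: 31 - 9 = 22 days to October 31 -> 51 left
November 2083 has 30 days -> 21 left
December 2083: 21 <= 31 -> lands on December 21

Result: 2083-12-21


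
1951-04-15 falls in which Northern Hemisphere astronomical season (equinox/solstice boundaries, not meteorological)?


Date: April 15
Astronomical Spring (approx.; exact equinox/solstice day varies by year): March 20 to June 20
April 15 falls within the Spring window

Spring


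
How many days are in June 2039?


June 2039

30 days


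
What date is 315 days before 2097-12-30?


Start: 2097-12-30, subtract 315 days
Back 30 days from December 30 reaches November 30, 2097 -> 285 left
November 2097 has 30 days -> back to October 31, 2097 -> 255 left
October 2097 has 31 days -> back to September 30, 2097 -> 224 left
September 2097 has 30 days -> back to August 31, 2097 -> 194 left
August 2097 has 31 days -> back to July 31, 2097 -> 163 left
July 2097 has 31 days -> back to June 30, 2097 -> 132 left
June 2097 has 30 days -> back to May 31, 2097 -> 102 left
May 2097 has 31 days -> back to April 30, 2097 -> 71 left
April 2097 has 30 days -> back to March 31, 2097 -> 41 left
March 2097 has 31 days -> back to February 28, 2097 -> 10 left
February 2097: 28 - 10 = 18 -> lands on February 18

Result: 2097-02-18


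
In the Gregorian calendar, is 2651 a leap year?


Gregorian leap year rule: divisible by 4, but not by 100, unless also by 400.
2651 is not divisible by 4 -> not a leap year

No


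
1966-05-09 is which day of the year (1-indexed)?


Date: May 9, 1966
Days in months 1 through 4: 120
Plus 9 days in May

Day of year: 129


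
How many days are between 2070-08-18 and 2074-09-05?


From 2070-08-18 to 2074-09-05
2070-08-18: days before August = 31 + 28 + 31 + 30 + 31 + 30 + 31 = 212 (2070 is not a leap year); day of year = 212 + 18 = 230
2074-09-05: days before September = 31 + 28 + 31 + 30 + 31 + 30 + 31 + 31 = 243 (2074 is not a leap year); day of year = 243 + 5 = 248
Rest of 2070: 365 - 230 = 135
Full years 2071 (365), 2072 (366), 2073 (365): 1096
Total = 135 + 1096 + 248 = 1479

1479 days


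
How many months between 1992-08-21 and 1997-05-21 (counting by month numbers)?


From August 1992 to May 1997
5 years * 12 = 60 months, minus 3 months = 57

57 months


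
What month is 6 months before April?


April is month 4
4 - 6 = -2; wrap: -2 + 12 = 10

October


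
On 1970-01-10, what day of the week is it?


Date: January 10, 1970
Anchor: Jan 1, 1970. With p = 1970 - 1 = 1969: (p + p//4 - p//100 + p//400) mod 7 = (1969 + 492 - 19 + 4) mod 7 = 2446 mod 7 = 3 -> Thursday (Mon=0 ... Sun=6)
Days into year = 10 - 1 = 9
Weekday index = (3 + 9) mod 7 = 5

Day of the week: Saturday


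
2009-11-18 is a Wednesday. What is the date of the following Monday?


Current: Wednesday
Target: Monday
Days ahead: 5

Next Monday: 2009-11-23


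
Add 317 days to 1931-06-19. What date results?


Start: 1931-06-19, add 317 days
June 1931 has 30 days: 30 - 19 = 11 days to June 30 -> 306 left
July 1931 has 31 days -> 275 left
August 1931 has 31 days -> 244 left
September 1931 has 30 days -> 214 left
October 1931 has 31 days -> 183 left
November 1931 has 30 days -> 153 left
December 1931 has 31 days -> 122 left
January 1932 has 31 days -> 91 left
February 1932 has 29 days -> 62 left
March 1932 has 31 days -> 31 left
April 1932 has 30 days -> 1 left
May 1932: 1 <= 31 -> lands on May 1

Result: 1932-05-01


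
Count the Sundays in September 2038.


September 2038 has 30 days
Anchor: Jan 1, 2038. With p = 2038 - 1 = 2037: (p + p//4 - p//100 + p//400) mod 7 = (2037 + 509 - 20 + 5) mod 7 = 2531 mod 7 = 4 -> Friday (Mon=0 ... Sun=6)
Days before September (Jan-Aug): 243; September 1 index = (4 + 243) mod 7 = 2 -> Wednesday
First Sunday is September 5
Sundays: 5, 12, 19, 26

4 Sundays


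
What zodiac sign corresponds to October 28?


Date: October 28
Conventional tropical zodiac dates: Scorpio from October 23 onward; Sagittarius starts November 22
October 28 falls within the Scorpio range

Scorpio


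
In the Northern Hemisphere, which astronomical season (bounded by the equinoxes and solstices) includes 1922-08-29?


Date: August 29
Astronomical Summer (approx.; exact equinox/solstice day varies by year): June 21 to September 21
August 29 falls within the Summer window

Summer


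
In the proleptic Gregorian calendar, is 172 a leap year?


Gregorian leap year rule: divisible by 4, but not by 100, unless also by 400.
172 is divisible by 4 but not 100 -> leap year

Yes


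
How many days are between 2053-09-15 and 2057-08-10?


From 2053-09-15 to 2057-08-10
2053-09-15: days before September = 31 + 28 + 31 + 30 + 31 + 30 + 31 + 31 = 243 (2053 is not a leap year); day of year = 243 + 15 = 258
2057-08-10: days before August = 31 + 28 + 31 + 30 + 31 + 30 + 31 = 212 (2057 is not a leap year); day of year = 212 + 10 = 222
Rest of 2053: 365 - 258 = 107
Full years 2054 (365), 2055 (365), 2056 (366): 1096
Total = 107 + 1096 + 222 = 1425

1425 days


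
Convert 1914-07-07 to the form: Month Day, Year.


ISO 1914-07-07 parses as year=1914, month=07, day=07
Month 7 -> July

July 7, 1914


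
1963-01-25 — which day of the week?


Date: January 25, 1963
Anchor: Jan 1, 1963. With p = 1963 - 1 = 1962: (p + p//4 - p//100 + p//400) mod 7 = (1962 + 490 - 19 + 4) mod 7 = 2437 mod 7 = 1 -> Tuesday (Mon=0 ... Sun=6)
Days into year = 25 - 1 = 24
Weekday index = (1 + 24) mod 7 = 4

Day of the week: Friday


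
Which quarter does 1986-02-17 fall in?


Month: February (month 2)
Q1: Jan-Mar, Q2: Apr-Jun, Q3: Jul-Sep, Q4: Oct-Dec

Q1


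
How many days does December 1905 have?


December 1905

31 days


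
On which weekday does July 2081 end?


July 2081 has 31 days
Anchor: Jan 1, 2081. With p = 2081 - 1 = 2080: (p + p//4 - p//100 + p//400) mod 7 = (2080 + 520 - 20 + 5) mod 7 = 2585 mod 7 = 2 -> Wednesday (Mon=0 ... Sun=6)
Days before July (Jan-Jun): 181; July 1 index = (2 + 181) mod 7 = 1 -> Tuesday
Last day offset: 31 - 1 = 30 days
Weekday index = (1 + 30) mod 7 = 3

Thursday, July 31


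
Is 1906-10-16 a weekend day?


Anchor: Jan 1, 1906. With p = 1906 - 1 = 1905: (p + p//4 - p//100 + p//400) mod 7 = (1905 + 476 - 19 + 4) mod 7 = 2366 mod 7 = 0 -> Monday (Mon=0 ... Sun=6)
Day of year: 289; offset = 288
Weekday index = (0 + 288) mod 7 = 1 -> Tuesday
Weekend days: Saturday, Sunday

No


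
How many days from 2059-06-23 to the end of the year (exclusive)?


Day of year: 174 of 365
Remaining = 365 - 174

191 days


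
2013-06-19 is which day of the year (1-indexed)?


Date: June 19, 2013
Days in months 1 through 5: 151
Plus 19 days in June

Day of year: 170


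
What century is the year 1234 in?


Century = (year - 1) // 100 + 1
= (1234 - 1) // 100 + 1
= 1233 // 100 + 1
= 12 + 1

13th century


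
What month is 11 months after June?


June is month 6
6 + 11 = 17; wrap: 17 - 12 = 5

May


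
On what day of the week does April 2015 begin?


Target: April 1, 2015
Anchor: Jan 1, 2015. With p = 2015 - 1 = 2014: (p + p//4 - p//100 + p//400) mod 7 = (2014 + 503 - 20 + 5) mod 7 = 2502 mod 7 = 3 -> Thursday (Mon=0 ... Sun=6)
Days before April (Jan-Mar): 90 days
Weekday index = (3 + 90) mod 7 = 2

Wednesday


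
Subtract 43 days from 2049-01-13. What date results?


Start: 2049-01-13, subtract 43 days
Back 13 days from January 13 reaches December 31, 2048 -> 30 left
December 2048: 31 - 30 = 1 -> lands on December 1

Result: 2048-12-01


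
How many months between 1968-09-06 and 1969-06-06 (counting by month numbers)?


From September 1968 to June 1969
1 year * 12 = 12 months, minus 3 months = 9

9 months


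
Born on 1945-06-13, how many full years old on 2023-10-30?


Birth: 1945-06-13
Reference: 2023-10-30
Year difference: 2023 - 1945 = 78

78 years old


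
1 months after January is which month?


January is month 1
1 + 1 = 2

February


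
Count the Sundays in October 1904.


October 1904 has 31 days
Anchor: Jan 1, 1904. With p = 1904 - 1 = 1903: (p + p//4 - p//100 + p//400) mod 7 = (1903 + 475 - 19 + 4) mod 7 = 2363 mod 7 = 4 -> Friday (Mon=0 ... Sun=6)
Days before October (Jan-Sep): 274; October 1 index = (4 + 274) mod 7 = 5 -> Saturday
First Sunday is October 2
Sundays: 2, 9, 16, 23, 30

5 Sundays


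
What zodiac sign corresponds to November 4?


Date: November 4
Conventional tropical zodiac dates: Scorpio from October 23 onward; Sagittarius starts November 22
November 4 falls within the Scorpio range

Scorpio


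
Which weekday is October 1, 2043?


Target: October 1, 2043
Anchor: Jan 1, 2043. With p = 2043 - 1 = 2042: (p + p//4 - p//100 + p//400) mod 7 = (2042 + 510 - 20 + 5) mod 7 = 2537 mod 7 = 3 -> Thursday (Mon=0 ... Sun=6)
Days before October (Jan-Sep): 273 days
Weekday index = (3 + 273) mod 7 = 3

Thursday


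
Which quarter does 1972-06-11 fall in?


Month: June (month 6)
Q1: Jan-Mar, Q2: Apr-Jun, Q3: Jul-Sep, Q4: Oct-Dec

Q2


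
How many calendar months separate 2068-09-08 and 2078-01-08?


From September 2068 to January 2078
10 years * 12 = 120 months, minus 8 months = 112

112 months


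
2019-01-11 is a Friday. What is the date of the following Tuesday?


Current: Friday
Target: Tuesday
Days ahead: 4

Next Tuesday: 2019-01-15


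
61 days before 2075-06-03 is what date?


Start: 2075-06-03, subtract 61 days
Back 3 days from June 3 reaches May 31, 2075 -> 58 left
May 2075 has 31 days -> back to April 30, 2075 -> 27 left
April 2075: 30 - 27 = 3 -> lands on April 3

Result: 2075-04-03


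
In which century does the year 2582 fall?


Century = (year - 1) // 100 + 1
= (2582 - 1) // 100 + 1
= 2581 // 100 + 1
= 25 + 1

26th century


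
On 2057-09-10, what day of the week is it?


Date: September 10, 2057
Anchor: Jan 1, 2057. With p = 2057 - 1 = 2056: (p + p//4 - p//100 + p//400) mod 7 = (2056 + 514 - 20 + 5) mod 7 = 2555 mod 7 = 0 -> Monday (Mon=0 ... Sun=6)
Days before September (Jan-Aug): 243; offset = 243 + 10 - 1 = 252
Weekday index = (0 + 252) mod 7 = 0

Day of the week: Monday


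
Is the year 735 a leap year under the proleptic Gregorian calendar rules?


Gregorian leap year rule: divisible by 4, but not by 100, unless also by 400.
735 is not divisible by 4 -> not a leap year

No


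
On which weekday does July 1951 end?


July 1951 has 31 days
Anchor: Jan 1, 1951. With p = 1951 - 1 = 1950: (p + p//4 - p//100 + p//400) mod 7 = (1950 + 487 - 19 + 4) mod 7 = 2422 mod 7 = 0 -> Monday (Mon=0 ... Sun=6)
Days before July (Jan-Jun): 181; July 1 index = (0 + 181) mod 7 = 6 -> Sunday
Last day offset: 31 - 1 = 30 days
Weekday index = (6 + 30) mod 7 = 1

Tuesday, July 31


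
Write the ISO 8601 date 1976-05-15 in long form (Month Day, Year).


ISO 1976-05-15 parses as year=1976, month=05, day=15
Month 5 -> May

May 15, 1976


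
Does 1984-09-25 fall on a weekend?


Anchor: Jan 1, 1984. With p = 1984 - 1 = 1983: (p + p//4 - p//100 + p//400) mod 7 = (1983 + 495 - 19 + 4) mod 7 = 2463 mod 7 = 6 -> Sunday (Mon=0 ... Sun=6)
Day of year: 269; offset = 268
Weekday index = (6 + 268) mod 7 = 1 -> Tuesday
Weekend days: Saturday, Sunday

No


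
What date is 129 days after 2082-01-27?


Start: 2082-01-27, add 129 days
January 2082 has 31 days: 31 - 27 = 4 days to January 31 -> 125 left
February 2082 has 28 days -> 97 left
March 2082 has 31 days -> 66 left
April 2082 has 30 days -> 36 left
May 2082 has 31 days -> 5 left
June 2082: 5 <= 30 -> lands on June 5

Result: 2082-06-05


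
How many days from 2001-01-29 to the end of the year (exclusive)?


Day of year: 29 of 365
Remaining = 365 - 29

336 days


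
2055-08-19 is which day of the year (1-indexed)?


Date: August 19, 2055
Days in months 1 through 7: 212
Plus 19 days in August

Day of year: 231


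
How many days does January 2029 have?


January 2029

31 days


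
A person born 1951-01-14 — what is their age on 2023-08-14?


Birth: 1951-01-14
Reference: 2023-08-14
Year difference: 2023 - 1951 = 72

72 years old


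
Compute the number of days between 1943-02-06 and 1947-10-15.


From 1943-02-06 to 1947-10-15
1943-02-06: days before February = 31; day of year = 31 + 6 = 37
1947-10-15: days before October = 31 + 28 + 31 + 30 + 31 + 30 + 31 + 31 + 30 = 273 (1947 is not a leap year); day of year = 273 + 15 = 288
Rest of 1943: 365 - 37 = 328
Full years 1944 (366), 1945 (365), 1946 (365): 1096
Total = 328 + 1096 + 288 = 1712

1712 days


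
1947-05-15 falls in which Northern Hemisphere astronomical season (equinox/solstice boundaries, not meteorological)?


Date: May 15
Astronomical Spring (approx.; exact equinox/solstice day varies by year): March 20 to June 20
May 15 falls within the Spring window

Spring


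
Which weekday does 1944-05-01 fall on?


Date: May 1, 1944
Anchor: Jan 1, 1944. With p = 1944 - 1 = 1943: (p + p//4 - p//100 + p//400) mod 7 = (1943 + 485 - 19 + 4) mod 7 = 2413 mod 7 = 5 -> Saturday (Mon=0 ... Sun=6)
Days before May (Jan-Apr): 121; offset = 121 + 1 - 1 = 121
Weekday index = (5 + 121) mod 7 = 0

Day of the week: Monday


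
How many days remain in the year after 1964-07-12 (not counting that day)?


Day of year: 194 of 366
Remaining = 366 - 194

172 days


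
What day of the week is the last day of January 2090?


January 2090 has 31 days
Anchor: Jan 1, 2090. With p = 2090 - 1 = 2089: (p + p//4 - p//100 + p//400) mod 7 = (2089 + 522 - 20 + 5) mod 7 = 2596 mod 7 = 6 -> Sunday (Mon=0 ... Sun=6)
January 1 is the anchor itself -> Sunday
Last day offset: 31 - 1 = 30 days
Weekday index = (6 + 30) mod 7 = 1

Tuesday, January 31


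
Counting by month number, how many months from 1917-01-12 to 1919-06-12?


From January 1917 to June 1919
2 years * 12 = 24 months, plus 5 months = 29

29 months


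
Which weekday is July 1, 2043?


Target: July 1, 2043
Anchor: Jan 1, 2043. With p = 2043 - 1 = 2042: (p + p//4 - p//100 + p//400) mod 7 = (2042 + 510 - 20 + 5) mod 7 = 2537 mod 7 = 3 -> Thursday (Mon=0 ... Sun=6)
Days before July (Jan-Jun): 181 days
Weekday index = (3 + 181) mod 7 = 2

Wednesday


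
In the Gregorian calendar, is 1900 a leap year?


Gregorian leap year rule: divisible by 4, but not by 100, unless also by 400.
1900 is divisible by 100 but not 400 -> not a leap year

No


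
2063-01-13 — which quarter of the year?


Month: January (month 1)
Q1: Jan-Mar, Q2: Apr-Jun, Q3: Jul-Sep, Q4: Oct-Dec

Q1


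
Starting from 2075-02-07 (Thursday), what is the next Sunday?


Current: Thursday
Target: Sunday
Days ahead: 3

Next Sunday: 2075-02-10


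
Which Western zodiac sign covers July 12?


Date: July 12
Conventional tropical zodiac dates: Cancer from June 21 onward; Leo starts July 23
July 12 falls within the Cancer range

Cancer


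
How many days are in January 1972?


January 1972

31 days


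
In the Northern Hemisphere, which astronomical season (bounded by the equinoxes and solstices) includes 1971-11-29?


Date: November 29
Astronomical Autumn (approx.; exact equinox/solstice day varies by year): September 22 to December 20
November 29 falls within the Autumn window

Autumn


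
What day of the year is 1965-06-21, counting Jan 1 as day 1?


Date: June 21, 1965
Days in months 1 through 5: 151
Plus 21 days in June

Day of year: 172


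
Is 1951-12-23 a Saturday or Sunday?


Anchor: Jan 1, 1951. With p = 1951 - 1 = 1950: (p + p//4 - p//100 + p//400) mod 7 = (1950 + 487 - 19 + 4) mod 7 = 2422 mod 7 = 0 -> Monday (Mon=0 ... Sun=6)
Day of year: 357; offset = 356
Weekday index = (0 + 356) mod 7 = 6 -> Sunday
Weekend days: Saturday, Sunday

Yes


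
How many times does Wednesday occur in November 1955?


November 1955 has 30 days
Anchor: Jan 1, 1955. With p = 1955 - 1 = 1954: (p + p//4 - p//100 + p//400) mod 7 = (1954 + 488 - 19 + 4) mod 7 = 2427 mod 7 = 5 -> Saturday (Mon=0 ... Sun=6)
Days before November (Jan-Oct): 304; November 1 index = (5 + 304) mod 7 = 1 -> Tuesday
First Wednesday is November 2
Wednesdays: 2, 9, 16, 23, 30

5 Wednesdays


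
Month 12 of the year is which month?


Month 12 of 12

December


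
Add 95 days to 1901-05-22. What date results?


Start: 1901-05-22, add 95 days
May 1901 has 31 days: 31 - 22 = 9 days to May 31 -> 86 left
June 1901 has 30 days -> 56 left
July 1901 has 31 days -> 25 left
August 1901: 25 <= 31 -> lands on August 25

Result: 1901-08-25


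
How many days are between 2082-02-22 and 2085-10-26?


From 2082-02-22 to 2085-10-26
2082-02-22: days before February = 31; day of year = 31 + 22 = 53
2085-10-26: days before October = 31 + 28 + 31 + 30 + 31 + 30 + 31 + 31 + 30 = 273 (2085 is not a leap year); day of year = 273 + 26 = 299
Rest of 2082: 365 - 53 = 312
Full years 2083 (365), 2084 (366): 731
Total = 312 + 731 + 299 = 1342

1342 days


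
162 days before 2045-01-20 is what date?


Start: 2045-01-20, subtract 162 days
Back 20 days from January 20 reaches December 31, 2044 -> 142 left
December 2044 has 31 days -> back to November 30, 2044 -> 111 left
November 2044 has 30 days -> back to October 31, 2044 -> 81 left
October 2044 has 31 days -> back to September 30, 2044 -> 50 left
September 2044 has 30 days -> back to August 31, 2044 -> 20 left
August 2044: 31 - 20 = 11 -> lands on August 11

Result: 2044-08-11


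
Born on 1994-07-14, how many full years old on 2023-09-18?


Birth: 1994-07-14
Reference: 2023-09-18
Year difference: 2023 - 1994 = 29

29 years old


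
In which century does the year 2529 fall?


Century = (year - 1) // 100 + 1
= (2529 - 1) // 100 + 1
= 2528 // 100 + 1
= 25 + 1

26th century


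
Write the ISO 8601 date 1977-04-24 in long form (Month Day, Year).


ISO 1977-04-24 parses as year=1977, month=04, day=24
Month 4 -> April

April 24, 1977


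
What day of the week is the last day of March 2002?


March 2002 has 31 days
Anchor: Jan 1, 2002. With p = 2002 - 1 = 2001: (p + p//4 - p//100 + p//400) mod 7 = (2001 + 500 - 20 + 5) mod 7 = 2486 mod 7 = 1 -> Tuesday (Mon=0 ... Sun=6)
Days before March (Jan-Feb): 59; March 1 index = (1 + 59) mod 7 = 4 -> Friday
Last day offset: 31 - 1 = 30 days
Weekday index = (4 + 30) mod 7 = 6

Sunday, March 31


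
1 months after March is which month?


March is month 3
3 + 1 = 4

April


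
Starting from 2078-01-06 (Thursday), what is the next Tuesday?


Current: Thursday
Target: Tuesday
Days ahead: 5

Next Tuesday: 2078-01-11


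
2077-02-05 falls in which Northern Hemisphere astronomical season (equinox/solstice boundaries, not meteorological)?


Date: February 5
Astronomical Winter (approx.; exact equinox/solstice day varies by year): December 21 to March 19
February 5 falls within the Winter window

Winter


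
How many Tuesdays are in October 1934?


October 1934 has 31 days
Anchor: Jan 1, 1934. With p = 1934 - 1 = 1933: (p + p//4 - p//100 + p//400) mod 7 = (1933 + 483 - 19 + 4) mod 7 = 2401 mod 7 = 0 -> Monday (Mon=0 ... Sun=6)
Days before October (Jan-Sep): 273; October 1 index = (0 + 273) mod 7 = 0 -> Monday
First Tuesday is October 2
Tuesdays: 2, 9, 16, 23, 30

5 Tuesdays


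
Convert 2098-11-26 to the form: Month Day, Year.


ISO 2098-11-26 parses as year=2098, month=11, day=26
Month 11 -> November

November 26, 2098


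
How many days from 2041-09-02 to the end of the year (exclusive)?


Day of year: 245 of 365
Remaining = 365 - 245

120 days


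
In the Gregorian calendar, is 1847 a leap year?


Gregorian leap year rule: divisible by 4, but not by 100, unless also by 400.
1847 is not divisible by 4 -> not a leap year

No


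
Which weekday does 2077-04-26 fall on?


Date: April 26, 2077
Anchor: Jan 1, 2077. With p = 2077 - 1 = 2076: (p + p//4 - p//100 + p//400) mod 7 = (2076 + 519 - 20 + 5) mod 7 = 2580 mod 7 = 4 -> Friday (Mon=0 ... Sun=6)
Days before April (Jan-Mar): 90; offset = 90 + 26 - 1 = 115
Weekday index = (4 + 115) mod 7 = 0

Day of the week: Monday


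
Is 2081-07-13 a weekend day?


Anchor: Jan 1, 2081. With p = 2081 - 1 = 2080: (p + p//4 - p//100 + p//400) mod 7 = (2080 + 520 - 20 + 5) mod 7 = 2585 mod 7 = 2 -> Wednesday (Mon=0 ... Sun=6)
Day of year: 194; offset = 193
Weekday index = (2 + 193) mod 7 = 6 -> Sunday
Weekend days: Saturday, Sunday

Yes


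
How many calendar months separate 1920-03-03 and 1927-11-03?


From March 1920 to November 1927
7 years * 12 = 84 months, plus 8 months = 92

92 months


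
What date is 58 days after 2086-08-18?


Start: 2086-08-18, add 58 days
August 2086 has 31 days: 31 - 18 = 13 days to August 31 -> 45 left
September 2086 has 30 days -> 15 left
October 2086: 15 <= 31 -> lands on October 15

Result: 2086-10-15


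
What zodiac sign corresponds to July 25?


Date: July 25
Conventional tropical zodiac dates: Leo from July 23 onward; Virgo starts August 23
July 25 falls within the Leo range

Leo


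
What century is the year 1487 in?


Century = (year - 1) // 100 + 1
= (1487 - 1) // 100 + 1
= 1486 // 100 + 1
= 14 + 1

15th century


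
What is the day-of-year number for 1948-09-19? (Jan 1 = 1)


Date: September 19, 1948
Days in months 1 through 8: 244
Plus 19 days in September

Day of year: 263


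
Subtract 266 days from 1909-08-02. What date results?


Start: 1909-08-02, subtract 266 days
Back 2 days from August 2 reaches July 31, 1909 -> 264 left
July 1909 has 31 days -> back to June 30, 1909 -> 233 left
June 1909 has 30 days -> back to May 31, 1909 -> 203 left
May 1909 has 31 days -> back to April 30, 1909 -> 172 left
April 1909 has 30 days -> back to March 31, 1909 -> 142 left
March 1909 has 31 days -> back to February 28, 1909 -> 111 left
February 1909 has 28 days -> back to January 31, 1909 -> 83 left
January 1909 has 31 days -> back to December 31, 1908 -> 52 left
December 1908 has 31 days -> back to November 30, 1908 -> 21 left
November 1908: 30 - 21 = 9 -> lands on November 9

Result: 1908-11-09


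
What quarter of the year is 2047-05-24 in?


Month: May (month 5)
Q1: Jan-Mar, Q2: Apr-Jun, Q3: Jul-Sep, Q4: Oct-Dec

Q2


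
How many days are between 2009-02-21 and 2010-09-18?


From 2009-02-21 to 2010-09-18
2009-02-21: days before February = 31; day of year = 31 + 21 = 52
2010-09-18: days before September = 31 + 28 + 31 + 30 + 31 + 30 + 31 + 31 = 243 (2010 is not a leap year); day of year = 243 + 18 = 261
Rest of 2009: 365 - 52 = 313
Total = 313 + 261 = 574

574 days


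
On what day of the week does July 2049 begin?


Target: July 1, 2049
Anchor: Jan 1, 2049. With p = 2049 - 1 = 2048: (p + p//4 - p//100 + p//400) mod 7 = (2048 + 512 - 20 + 5) mod 7 = 2545 mod 7 = 4 -> Friday (Mon=0 ... Sun=6)
Days before July (Jan-Jun): 181 days
Weekday index = (4 + 181) mod 7 = 3

Thursday


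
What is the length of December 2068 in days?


December 2068

31 days


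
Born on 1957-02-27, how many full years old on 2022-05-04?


Birth: 1957-02-27
Reference: 2022-05-04
Year difference: 2022 - 1957 = 65

65 years old


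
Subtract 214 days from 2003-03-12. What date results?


Start: 2003-03-12, subtract 214 days
Back 12 days from March 12 reaches February 28, 2003 -> 202 left
February 2003 has 28 days -> back to January 31, 2003 -> 174 left
January 2003 has 31 days -> back to December 31, 2002 -> 143 left
December 2002 has 31 days -> back to November 30, 2002 -> 112 left
November 2002 has 30 days -> back to October 31, 2002 -> 82 left
October 2002 has 31 days -> back to September 30, 2002 -> 51 left
September 2002 has 30 days -> back to August 31, 2002 -> 21 left
August 2002: 31 - 21 = 10 -> lands on August 10

Result: 2002-08-10


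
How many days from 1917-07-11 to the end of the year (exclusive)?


Day of year: 192 of 365
Remaining = 365 - 192

173 days


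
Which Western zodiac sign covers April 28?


Date: April 28
Conventional tropical zodiac dates: Taurus from April 20 onward; Gemini starts May 21
April 28 falls within the Taurus range

Taurus


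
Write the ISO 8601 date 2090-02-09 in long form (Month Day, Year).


ISO 2090-02-09 parses as year=2090, month=02, day=09
Month 2 -> February

February 9, 2090


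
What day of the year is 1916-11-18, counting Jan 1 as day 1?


Date: November 18, 1916
Days in months 1 through 10: 305
Plus 18 days in November

Day of year: 323


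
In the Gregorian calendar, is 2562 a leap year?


Gregorian leap year rule: divisible by 4, but not by 100, unless also by 400.
2562 is not divisible by 4 -> not a leap year

No


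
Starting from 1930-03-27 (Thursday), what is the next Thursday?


Current: Thursday
Target: Thursday
Days ahead: 7

Next Thursday: 1930-04-03


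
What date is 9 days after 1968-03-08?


Start: 1968-03-08, add 9 days
March 1968 has 31 days; 8 + 9 = 17 stays within March

Result: 1968-03-17


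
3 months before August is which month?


August is month 8
8 - 3 = 5

May


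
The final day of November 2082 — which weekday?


November 2082 has 30 days
Anchor: Jan 1, 2082. With p = 2082 - 1 = 2081: (p + p//4 - p//100 + p//400) mod 7 = (2081 + 520 - 20 + 5) mod 7 = 2586 mod 7 = 3 -> Thursday (Mon=0 ... Sun=6)
Days before November (Jan-Oct): 304; November 1 index = (3 + 304) mod 7 = 6 -> Sunday
Last day offset: 30 - 1 = 29 days
Weekday index = (6 + 29) mod 7 = 0

Monday, November 30


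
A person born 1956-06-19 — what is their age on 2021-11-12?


Birth: 1956-06-19
Reference: 2021-11-12
Year difference: 2021 - 1956 = 65

65 years old


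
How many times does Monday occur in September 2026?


September 2026 has 30 days
Anchor: Jan 1, 2026. With p = 2026 - 1 = 2025: (p + p//4 - p//100 + p//400) mod 7 = (2025 + 506 - 20 + 5) mod 7 = 2516 mod 7 = 3 -> Thursday (Mon=0 ... Sun=6)
Days before September (Jan-Aug): 243; September 1 index = (3 + 243) mod 7 = 1 -> Tuesday
First Monday is September 7
Mondays: 7, 14, 21, 28

4 Mondays


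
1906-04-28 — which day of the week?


Date: April 28, 1906
Anchor: Jan 1, 1906. With p = 1906 - 1 = 1905: (p + p//4 - p//100 + p//400) mod 7 = (1905 + 476 - 19 + 4) mod 7 = 2366 mod 7 = 0 -> Monday (Mon=0 ... Sun=6)
Days before April (Jan-Mar): 90; offset = 90 + 28 - 1 = 117
Weekday index = (0 + 117) mod 7 = 5

Day of the week: Saturday


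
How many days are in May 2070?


May 2070

31 days


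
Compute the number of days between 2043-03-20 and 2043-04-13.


From 2043-03-20 to 2043-04-13
2043-03-20: days before March = 31 + 28 = 59 (2043 is not a leap year); day of year = 59 + 20 = 79
2043-04-13: days before April = 31 + 28 + 31 = 90 (2043 is not a leap year); day of year = 90 + 13 = 103
Same year: 103 - 79 = 24

24 days


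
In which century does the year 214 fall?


Century = (year - 1) // 100 + 1
= (214 - 1) // 100 + 1
= 213 // 100 + 1
= 2 + 1

3rd century


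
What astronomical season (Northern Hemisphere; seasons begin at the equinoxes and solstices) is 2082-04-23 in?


Date: April 23
Astronomical Spring (approx.; exact equinox/solstice day varies by year): March 20 to June 20
April 23 falls within the Spring window

Spring


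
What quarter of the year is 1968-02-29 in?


Month: February (month 2)
Q1: Jan-Mar, Q2: Apr-Jun, Q3: Jul-Sep, Q4: Oct-Dec

Q1


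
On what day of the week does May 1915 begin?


Target: May 1, 1915
Anchor: Jan 1, 1915. With p = 1915 - 1 = 1914: (p + p//4 - p//100 + p//400) mod 7 = (1914 + 478 - 19 + 4) mod 7 = 2377 mod 7 = 4 -> Friday (Mon=0 ... Sun=6)
Days before May (Jan-Apr): 120 days
Weekday index = (4 + 120) mod 7 = 5

Saturday


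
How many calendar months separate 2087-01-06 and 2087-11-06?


From January 2087 to November 2087
0 years * 12 = 0 months, plus 10 months = 10

10 months


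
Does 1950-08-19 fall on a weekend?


Anchor: Jan 1, 1950. With p = 1950 - 1 = 1949: (p + p//4 - p//100 + p//400) mod 7 = (1949 + 487 - 19 + 4) mod 7 = 2421 mod 7 = 6 -> Sunday (Mon=0 ... Sun=6)
Day of year: 231; offset = 230
Weekday index = (6 + 230) mod 7 = 5 -> Saturday
Weekend days: Saturday, Sunday

Yes


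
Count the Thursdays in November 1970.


November 1970 has 30 days
Anchor: Jan 1, 1970. With p = 1970 - 1 = 1969: (p + p//4 - p//100 + p//400) mod 7 = (1969 + 492 - 19 + 4) mod 7 = 2446 mod 7 = 3 -> Thursday (Mon=0 ... Sun=6)
Days before November (Jan-Oct): 304; November 1 index = (3 + 304) mod 7 = 6 -> Sunday
First Thursday is November 5
Thursdays: 5, 12, 19, 26

4 Thursdays


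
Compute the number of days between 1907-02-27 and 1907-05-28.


From 1907-02-27 to 1907-05-28
1907-02-27: days before February = 31; day of year = 31 + 27 = 58
1907-05-28: days before May = 31 + 28 + 31 + 30 = 120 (1907 is not a leap year); day of year = 120 + 28 = 148
Same year: 148 - 58 = 90

90 days


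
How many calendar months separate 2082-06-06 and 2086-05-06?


From June 2082 to May 2086
4 years * 12 = 48 months, minus 1 month = 47

47 months


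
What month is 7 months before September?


September is month 9
9 - 7 = 2

February


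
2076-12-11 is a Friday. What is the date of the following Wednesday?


Current: Friday
Target: Wednesday
Days ahead: 5

Next Wednesday: 2076-12-16


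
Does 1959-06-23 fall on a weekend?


Anchor: Jan 1, 1959. With p = 1959 - 1 = 1958: (p + p//4 - p//100 + p//400) mod 7 = (1958 + 489 - 19 + 4) mod 7 = 2432 mod 7 = 3 -> Thursday (Mon=0 ... Sun=6)
Day of year: 174; offset = 173
Weekday index = (3 + 173) mod 7 = 1 -> Tuesday
Weekend days: Saturday, Sunday

No


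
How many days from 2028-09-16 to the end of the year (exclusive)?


Day of year: 260 of 366
Remaining = 366 - 260

106 days


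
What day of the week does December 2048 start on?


Target: December 1, 2048
Anchor: Jan 1, 2048. With p = 2048 - 1 = 2047: (p + p//4 - p//100 + p//400) mod 7 = (2047 + 511 - 20 + 5) mod 7 = 2543 mod 7 = 2 -> Wednesday (Mon=0 ... Sun=6)
Days before December (Jan-Nov): 335 days
Weekday index = (2 + 335) mod 7 = 1

Tuesday


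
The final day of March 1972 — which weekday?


March 1972 has 31 days
Anchor: Jan 1, 1972. With p = 1972 - 1 = 1971: (p + p//4 - p//100 + p//400) mod 7 = (1971 + 492 - 19 + 4) mod 7 = 2448 mod 7 = 5 -> Saturday (Mon=0 ... Sun=6)
Days before March (Jan-Feb): 60; March 1 index = (5 + 60) mod 7 = 2 -> Wednesday
Last day offset: 31 - 1 = 30 days
Weekday index = (2 + 30) mod 7 = 4

Friday, March 31


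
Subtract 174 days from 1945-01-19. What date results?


Start: 1945-01-19, subtract 174 days
Back 19 days from January 19 reaches December 31, 1944 -> 155 left
December 1944 has 31 days -> back to November 30, 1944 -> 124 left
November 1944 has 30 days -> back to October 31, 1944 -> 94 left
October 1944 has 31 days -> back to September 30, 1944 -> 63 left
September 1944 has 30 days -> back to August 31, 1944 -> 33 left
August 1944 has 31 days -> back to July 31, 1944 -> 2 left
July 1944: 31 - 2 = 29 -> lands on July 29

Result: 1944-07-29


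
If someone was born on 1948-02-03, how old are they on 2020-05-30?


Birth: 1948-02-03
Reference: 2020-05-30
Year difference: 2020 - 1948 = 72

72 years old


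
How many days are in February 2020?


February 2020 (leap year: yes)

29 days


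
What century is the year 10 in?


Century = (year - 1) // 100 + 1
= (10 - 1) // 100 + 1
= 9 // 100 + 1
= 0 + 1

1st century


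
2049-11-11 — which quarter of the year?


Month: November (month 11)
Q1: Jan-Mar, Q2: Apr-Jun, Q3: Jul-Sep, Q4: Oct-Dec

Q4


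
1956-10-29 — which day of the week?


Date: October 29, 1956
Anchor: Jan 1, 1956. With p = 1956 - 1 = 1955: (p + p//4 - p//100 + p//400) mod 7 = (1955 + 488 - 19 + 4) mod 7 = 2428 mod 7 = 6 -> Sunday (Mon=0 ... Sun=6)
Days before October (Jan-Sep): 274; offset = 274 + 29 - 1 = 302
Weekday index = (6 + 302) mod 7 = 0

Day of the week: Monday


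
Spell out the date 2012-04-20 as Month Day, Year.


ISO 2012-04-20 parses as year=2012, month=04, day=20
Month 4 -> April

April 20, 2012


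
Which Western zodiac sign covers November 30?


Date: November 30
Conventional tropical zodiac dates: Sagittarius from November 22 onward; Capricorn starts December 22
November 30 falls within the Sagittarius range

Sagittarius


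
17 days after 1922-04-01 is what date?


Start: 1922-04-01, add 17 days
April 1922 has 30 days; 1 + 17 = 18 stays within April

Result: 1922-04-18


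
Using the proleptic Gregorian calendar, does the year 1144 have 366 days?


Gregorian leap year rule: divisible by 4, but not by 100, unless also by 400.
1144 is divisible by 4 but not 100 -> leap year

Yes


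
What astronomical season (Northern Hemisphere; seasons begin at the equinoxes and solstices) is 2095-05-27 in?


Date: May 27
Astronomical Spring (approx.; exact equinox/solstice day varies by year): March 20 to June 20
May 27 falls within the Spring window

Spring


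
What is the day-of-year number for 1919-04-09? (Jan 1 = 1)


Date: April 9, 1919
Days in months 1 through 3: 90
Plus 9 days in April

Day of year: 99


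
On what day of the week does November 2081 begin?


Target: November 1, 2081
Anchor: Jan 1, 2081. With p = 2081 - 1 = 2080: (p + p//4 - p//100 + p//400) mod 7 = (2080 + 520 - 20 + 5) mod 7 = 2585 mod 7 = 2 -> Wednesday (Mon=0 ... Sun=6)
Days before November (Jan-Oct): 304 days
Weekday index = (2 + 304) mod 7 = 5

Saturday


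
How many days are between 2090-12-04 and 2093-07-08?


From 2090-12-04 to 2093-07-08
2090-12-04: days before December = 31 + 28 + 31 + 30 + 31 + 30 + 31 + 31 + 30 + 31 + 30 = 334 (2090 is not a leap year); day of year = 334 + 4 = 338
2093-07-08: days before July = 31 + 28 + 31 + 30 + 31 + 30 = 181 (2093 is not a leap year); day of year = 181 + 8 = 189
Rest of 2090: 365 - 338 = 27
Full years 2091 (365), 2092 (366): 731
Total = 27 + 731 + 189 = 947

947 days


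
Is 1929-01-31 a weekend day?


Anchor: Jan 1, 1929. With p = 1929 - 1 = 1928: (p + p//4 - p//100 + p//400) mod 7 = (1928 + 482 - 19 + 4) mod 7 = 2395 mod 7 = 1 -> Tuesday (Mon=0 ... Sun=6)
Day of year: 31; offset = 30
Weekday index = (1 + 30) mod 7 = 3 -> Thursday
Weekend days: Saturday, Sunday

No


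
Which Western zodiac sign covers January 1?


Date: January 1
Conventional tropical zodiac dates: Capricorn from December 22 onward; Aquarius starts January 20
January 1 falls within the Capricorn range

Capricorn


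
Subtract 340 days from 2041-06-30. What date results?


Start: 2041-06-30, subtract 340 days
Back 30 days from June 30 reaches May 31, 2041 -> 310 left
May 2041 has 31 days -> back to April 30, 2041 -> 279 left
April 2041 has 30 days -> back to March 31, 2041 -> 249 left
March 2041 has 31 days -> back to February 28, 2041 -> 218 left
February 2041 has 28 days -> back to January 31, 2041 -> 190 left
January 2041 has 31 days -> back to December 31, 2040 -> 159 left
December 2040 has 31 days -> back to November 30, 2040 -> 128 left
November 2040 has 30 days -> back to October 31, 2040 -> 98 left
October 2040 has 31 days -> back to September 30, 2040 -> 67 left
September 2040 has 30 days -> back to August 31, 2040 -> 37 left
August 2040 has 31 days -> back to July 31, 2040 -> 6 left
July 2040: 31 - 6 = 25 -> lands on July 25

Result: 2040-07-25


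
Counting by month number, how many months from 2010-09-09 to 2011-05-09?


From September 2010 to May 2011
1 year * 12 = 12 months, minus 4 months = 8

8 months


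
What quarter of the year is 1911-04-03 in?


Month: April (month 4)
Q1: Jan-Mar, Q2: Apr-Jun, Q3: Jul-Sep, Q4: Oct-Dec

Q2


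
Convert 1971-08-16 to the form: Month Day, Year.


ISO 1971-08-16 parses as year=1971, month=08, day=16
Month 8 -> August

August 16, 1971


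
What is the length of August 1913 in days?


August 1913

31 days


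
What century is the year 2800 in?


Century = (year - 1) // 100 + 1
= (2800 - 1) // 100 + 1
= 2799 // 100 + 1
= 27 + 1

28th century


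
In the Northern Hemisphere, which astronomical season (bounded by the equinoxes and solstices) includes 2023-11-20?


Date: November 20
Astronomical Autumn (approx.; exact equinox/solstice day varies by year): September 22 to December 20
November 20 falls within the Autumn window

Autumn


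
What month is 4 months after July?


July is month 7
7 + 4 = 11

November


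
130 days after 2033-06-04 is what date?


Start: 2033-06-04, add 130 days
June 2033 has 30 days: 30 - 4 = 26 days to June 30 -> 104 left
July 2033 has 31 days -> 73 left
August 2033 has 31 days -> 42 left
September 2033 has 30 days -> 12 left
October 2033: 12 <= 31 -> lands on October 12

Result: 2033-10-12


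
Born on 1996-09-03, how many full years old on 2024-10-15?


Birth: 1996-09-03
Reference: 2024-10-15
Year difference: 2024 - 1996 = 28

28 years old


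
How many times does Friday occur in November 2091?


November 2091 has 30 days
Anchor: Jan 1, 2091. With p = 2091 - 1 = 2090: (p + p//4 - p//100 + p//400) mod 7 = (2090 + 522 - 20 + 5) mod 7 = 2597 mod 7 = 0 -> Monday (Mon=0 ... Sun=6)
Days before November (Jan-Oct): 304; November 1 index = (0 + 304) mod 7 = 3 -> Thursday
First Friday is November 2
Fridays: 2, 9, 16, 23, 30

5 Fridays


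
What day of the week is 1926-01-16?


Date: January 16, 1926
Anchor: Jan 1, 1926. With p = 1926 - 1 = 1925: (p + p//4 - p//100 + p//400) mod 7 = (1925 + 481 - 19 + 4) mod 7 = 2391 mod 7 = 4 -> Friday (Mon=0 ... Sun=6)
Days into year = 16 - 1 = 15
Weekday index = (4 + 15) mod 7 = 5

Day of the week: Saturday


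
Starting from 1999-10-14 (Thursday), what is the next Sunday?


Current: Thursday
Target: Sunday
Days ahead: 3

Next Sunday: 1999-10-17


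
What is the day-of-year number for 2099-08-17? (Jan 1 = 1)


Date: August 17, 2099
Days in months 1 through 7: 212
Plus 17 days in August

Day of year: 229


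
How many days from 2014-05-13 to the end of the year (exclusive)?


Day of year: 133 of 365
Remaining = 365 - 133

232 days


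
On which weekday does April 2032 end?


April 2032 has 30 days
Anchor: Jan 1, 2032. With p = 2032 - 1 = 2031: (p + p//4 - p//100 + p//400) mod 7 = (2031 + 507 - 20 + 5) mod 7 = 2523 mod 7 = 3 -> Thursday (Mon=0 ... Sun=6)
Days before April (Jan-Mar): 91; April 1 index = (3 + 91) mod 7 = 3 -> Thursday
Last day offset: 30 - 1 = 29 days
Weekday index = (3 + 29) mod 7 = 4

Friday, April 30


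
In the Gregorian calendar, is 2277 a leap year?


Gregorian leap year rule: divisible by 4, but not by 100, unless also by 400.
2277 is not divisible by 4 -> not a leap year

No


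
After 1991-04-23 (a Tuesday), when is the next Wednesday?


Current: Tuesday
Target: Wednesday
Days ahead: 1

Next Wednesday: 1991-04-24


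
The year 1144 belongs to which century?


Century = (year - 1) // 100 + 1
= (1144 - 1) // 100 + 1
= 1143 // 100 + 1
= 11 + 1

12th century


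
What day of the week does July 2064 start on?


Target: July 1, 2064
Anchor: Jan 1, 2064. With p = 2064 - 1 = 2063: (p + p//4 - p//100 + p//400) mod 7 = (2063 + 515 - 20 + 5) mod 7 = 2563 mod 7 = 1 -> Tuesday (Mon=0 ... Sun=6)
Days before July (Jan-Jun): 182 days
Weekday index = (1 + 182) mod 7 = 1

Tuesday


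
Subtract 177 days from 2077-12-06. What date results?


Start: 2077-12-06, subtract 177 days
Back 6 days from December 6 reaches November 30, 2077 -> 171 left
November 2077 has 30 days -> back to October 31, 2077 -> 141 left
October 2077 has 31 days -> back to September 30, 2077 -> 110 left
September 2077 has 30 days -> back to August 31, 2077 -> 80 left
August 2077 has 31 days -> back to July 31, 2077 -> 49 left
July 2077 has 31 days -> back to June 30, 2077 -> 18 left
June 2077: 30 - 18 = 12 -> lands on June 12

Result: 2077-06-12
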